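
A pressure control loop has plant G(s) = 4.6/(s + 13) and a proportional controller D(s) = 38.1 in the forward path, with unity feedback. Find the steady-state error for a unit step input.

The loop is type 0. Static position error constant K_pos = D(0)·G(0) = 38.1·0.3538 = 13.48.
Steady-state error to a unit step: e_ss = 1/(1+K_pos) = 1/14.48 = 0.0691.

0.0691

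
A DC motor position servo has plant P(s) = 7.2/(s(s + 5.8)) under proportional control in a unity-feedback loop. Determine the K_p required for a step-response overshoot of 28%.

K_p = 8.28

From %OS = 100·exp(−πζ/√(1−ζ²)) = 28%, ζ = −ln(0.28)/√(π²+ln²(0.28)) = 0.3755.
Characteristic equation s² + 5.8s + 7.2K_p = 0 gives ζ = 5.8/(2√(7.2K_p)).
Setting ζ = 0.3755: √(7.2K_p) = 5.8/(2·0.3755) = 7.722, so K_p = 59.63/7.2 = 8.28.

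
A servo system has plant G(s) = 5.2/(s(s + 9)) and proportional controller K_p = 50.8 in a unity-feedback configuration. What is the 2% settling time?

Closed-loop characteristic equation: s² + 9s + 264.2 = 0, so ω_n = 16.25 rad/s and ζ = 9/(2·16.25) = 0.2769.
2% settling time T_s ≈ 4/(ζω_n) = 4/4.5 = 0.889 s.

T_s ≈ 0.889 s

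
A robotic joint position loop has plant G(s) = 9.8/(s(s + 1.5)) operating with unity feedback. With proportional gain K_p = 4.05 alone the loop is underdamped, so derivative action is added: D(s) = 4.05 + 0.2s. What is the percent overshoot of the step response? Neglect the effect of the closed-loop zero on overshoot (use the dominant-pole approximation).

Forward path: (4.05 + 0.2s)·9.8/(s(s+1.5)). The closed-loop characteristic equation is s² + (1.5 + 9.8·0.2)s + 9.8·4.05 = 0.
That is s² + 3.46s + 39.69 = 0, so ω_n = 6.3 rad/s and ζ = 3.46/(2·6.3) = 0.2746.
%OS = 100·exp(−πζ/√(1−ζ²)) = 40.8%.

40.8%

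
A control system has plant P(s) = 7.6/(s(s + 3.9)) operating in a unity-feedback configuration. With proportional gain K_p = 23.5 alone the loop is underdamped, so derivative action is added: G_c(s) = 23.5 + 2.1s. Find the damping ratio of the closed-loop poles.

Forward path: (23.5 + 2.1s)·7.6/(s(s+3.9)). The closed-loop characteristic equation is s² + (3.9 + 7.6·2.1)s + 7.6·23.5 = 0.
That is s² + 19.86s + 178.6 = 0, so ω_n = 13.36 rad/s and ζ = 19.86/(2·13.36) = 0.743.

ζ = 0.743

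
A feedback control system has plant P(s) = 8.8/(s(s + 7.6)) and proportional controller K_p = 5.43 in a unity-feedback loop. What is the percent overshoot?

12.7%

The closed-loop denominator s² + 7.6s + 47.78 gives ω_n = √47.78 = 6.913 and ζ = 7.6/(2ω_n) = 0.5497.
%OS = 100·exp(−πζ/√(1−ζ²)) = 100·exp(−π·0.5497/√0.6978) = 12.7%.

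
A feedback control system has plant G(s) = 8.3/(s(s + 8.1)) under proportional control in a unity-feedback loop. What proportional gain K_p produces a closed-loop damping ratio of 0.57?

K_p = 6.08

Closed-loop characteristic equation: s² + 8.1s + K_p·8.3 = 0.
So ω_n = √(8.3K_p) and 2ζω_n = 8.1, giving ζ = 8.1/(2√(8.3K_p)).
Setting ζ = 0.57: √(8.3K_p) = 8.1/(2·0.57) = 7.105, so K_p = 50.48/8.3 = 6.08.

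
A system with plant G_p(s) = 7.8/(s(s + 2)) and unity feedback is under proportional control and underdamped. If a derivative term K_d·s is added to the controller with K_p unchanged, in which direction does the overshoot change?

The derivative term adds K·K_d to the s-coefficient of the characteristic equation, raising 2ζω_n while ω_n is unchanged; ζ increases, so overshoot decreases.

decrease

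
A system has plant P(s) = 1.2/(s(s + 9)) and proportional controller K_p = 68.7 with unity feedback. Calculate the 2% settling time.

The closed-loop denominator s² + 9s + 82.44 gives ω_n = √82.44 = 9.08 and ζ = 9/(2ω_n) = 0.4956.
2% settling time T_s ≈ 4/(ζω_n) = 4/4.5 = 0.889 s.

T_s ≈ 0.889 s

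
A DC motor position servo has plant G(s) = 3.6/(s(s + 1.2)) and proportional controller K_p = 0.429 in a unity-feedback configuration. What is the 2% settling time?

Closed-loop characteristic equation: s² + 1.2s + 1.544 = 0, so ω_n = 1.243 rad/s and ζ = 1.2/(2·1.243) = 0.4828.
2% settling time T_s ≈ 4/(ζω_n) = 4/0.6 = 6.67 s.

T_s ≈ 6.67 s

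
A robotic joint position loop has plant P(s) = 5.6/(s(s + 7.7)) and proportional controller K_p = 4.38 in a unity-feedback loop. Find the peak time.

Closed-loop characteristic equation: s² + 7.7s + 24.53 = 0, so ω_n = 4.953 rad/s and ζ = 7.7/(2·4.953) = 0.7774.
Damped frequency ω_d = ω_n√(1−ζ²) = 3.115 rad/s, so peak time T_p = π/ω_d = 1.01 s.

T_p = 1.01 s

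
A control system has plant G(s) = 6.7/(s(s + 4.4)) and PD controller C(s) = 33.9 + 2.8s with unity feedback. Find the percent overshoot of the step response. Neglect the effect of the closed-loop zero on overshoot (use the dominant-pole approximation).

2.3%

Forward path: (33.9 + 2.8s)·6.7/(s(s+4.4)). The closed-loop characteristic equation is s² + (4.4 + 6.7·2.8)s + 6.7·33.9 = 0.
That is s² + 23.16s + 227.1 = 0, so ω_n = 15.07 rad/s and ζ = 23.16/(2·15.07) = 0.7684.
%OS = 100·exp(−πζ/√(1−ζ²)) = 2.3%.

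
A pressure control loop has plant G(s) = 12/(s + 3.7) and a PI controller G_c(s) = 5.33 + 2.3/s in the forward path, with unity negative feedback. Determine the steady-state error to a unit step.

The open loop G_c(s)G(s) has a pole at the origin (type 1), so the static position error constant is infinite and e_ss = 1/(1+∞) = 0.

0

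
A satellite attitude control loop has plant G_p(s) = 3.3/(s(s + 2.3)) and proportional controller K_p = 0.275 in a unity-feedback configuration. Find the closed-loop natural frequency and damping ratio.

ω_n = 0.953 rad/s, ζ = 1.21

The closed-loop denominator is s(s+2.3) + 0.275·3.3 = s² + 2.3s + 0.9075.
Matching s² + 2ζω_n s + ω_n²: ω_n = √0.9075 = 0.9526 rad/s and 2ζω_n = 2.3, so ζ = 2.3/(2·0.9526) = 1.21.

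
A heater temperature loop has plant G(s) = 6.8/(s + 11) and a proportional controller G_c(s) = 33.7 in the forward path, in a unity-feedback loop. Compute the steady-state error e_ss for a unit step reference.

0.0458

The loop is type 0. Static position error constant K_pos = G_c(0)·G(0) = 33.7·0.6182 = 20.83.
Steady-state error to a unit step: e_ss = 1/(1+K_pos) = 1/21.83 = 0.0458.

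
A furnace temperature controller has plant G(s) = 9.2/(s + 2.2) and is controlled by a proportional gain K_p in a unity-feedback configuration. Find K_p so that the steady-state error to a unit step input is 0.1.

Steady-state error for a unit step on this type-0 loop is 1/(1 + K_p·G(0)).
G(0) = 4.182. Require 1/(1 + K_p·4.182) = 0.1, so 1 + 4.182·K_p = 10.
K_p = (10 − 1)/4.182 = 2.15.

K_p = 2.15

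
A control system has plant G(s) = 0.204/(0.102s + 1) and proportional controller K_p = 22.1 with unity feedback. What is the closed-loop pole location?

s = -54

Closed loop: T(s) = K_p·G/(1+K_p·G) = 4.508/(0.102s + 1 + 4.508), with pole at s = −(1 + 4.508)/0.102 = −54.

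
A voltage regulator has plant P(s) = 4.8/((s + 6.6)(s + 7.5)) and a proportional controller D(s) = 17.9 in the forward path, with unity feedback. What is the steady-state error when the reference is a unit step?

The loop is type 0. Static position error constant K_pos = D(0)·P(0) = 17.9·0.09697 = 1.736.
Steady-state error to a unit step: e_ss = 1/(1+K_pos) = 1/2.736 = 0.366.

0.366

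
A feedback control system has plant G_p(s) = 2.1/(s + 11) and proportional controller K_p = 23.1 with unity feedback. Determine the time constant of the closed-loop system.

τ = 0.0168 s

Closed-loop transfer function: T(s) = K_p·G_p(s)/(1 + K_p·G_p(s)) = 48.51/(s + 11 + 48.51) = 48.51/(s + 59.51).
Time constant τ = 1/59.51 = 0.0168 s.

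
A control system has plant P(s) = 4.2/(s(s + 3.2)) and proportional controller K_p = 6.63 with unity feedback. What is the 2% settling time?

T_s ≈ 2.5 s

The closed-loop denominator s² + 3.2s + 27.85 gives ω_n = √27.85 = 5.277 and ζ = 3.2/(2ω_n) = 0.3032.
2% settling time T_s ≈ 4/(ζω_n) = 4/1.6 = 2.5 s.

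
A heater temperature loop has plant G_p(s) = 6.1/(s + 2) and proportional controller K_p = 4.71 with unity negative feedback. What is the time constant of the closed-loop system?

Closed-loop transfer function: T(s) = K_p·G_p(s)/(1 + K_p·G_p(s)) = 28.73/(s + 2 + 28.73) = 28.73/(s + 30.73).
Time constant τ = 1/30.73 = 0.0325 s.

τ = 0.0325 s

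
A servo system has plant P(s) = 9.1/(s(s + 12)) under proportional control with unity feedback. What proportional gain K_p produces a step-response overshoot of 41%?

K_p = 53.1

From %OS = 100·exp(−πζ/√(1−ζ²)) = 41%, ζ = −ln(0.41)/√(π²+ln²(0.41)) = 0.273.
Characteristic equation s² + 12s + 9.1K_p = 0 gives ζ = 12/(2√(9.1K_p)).
Setting ζ = 0.273: √(9.1K_p) = 12/(2·0.273) = 21.98, so K_p = 483/9.1 = 53.1.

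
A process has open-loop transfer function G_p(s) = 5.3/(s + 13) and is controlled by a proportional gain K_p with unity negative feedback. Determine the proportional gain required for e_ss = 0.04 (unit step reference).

K_p = 58.9

The loop is type 0, so e_ss(step) = 1/(1 + K_pos) with K_pos = K_p·G_p(0).
G_p(0) = 0.4077. Require 1/(1 + K_p·0.4077) = 0.04, so 1 + 0.4077·K_p = 25.
K_p = (25 − 1)/0.4077 = 58.9.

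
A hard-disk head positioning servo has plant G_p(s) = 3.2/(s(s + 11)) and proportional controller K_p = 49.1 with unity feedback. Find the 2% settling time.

T_s ≈ 0.727 s

The closed-loop denominator s² + 11s + 157.1 gives ω_n = √157.1 = 12.53 and ζ = 11/(2ω_n) = 0.4388.
2% settling time T_s ≈ 4/(ζω_n) = 4/5.5 = 0.727 s.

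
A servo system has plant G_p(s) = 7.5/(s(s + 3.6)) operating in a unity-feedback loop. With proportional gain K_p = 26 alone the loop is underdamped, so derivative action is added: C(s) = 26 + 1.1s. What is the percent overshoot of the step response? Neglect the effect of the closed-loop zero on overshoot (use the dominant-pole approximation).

Forward path: (26 + 1.1s)·7.5/(s(s+3.6)). The closed-loop characteristic equation is s² + (3.6 + 7.5·1.1)s + 7.5·26 = 0.
That is s² + 11.85s + 195 = 0, so ω_n = 13.96 rad/s and ζ = 11.85/(2·13.96) = 0.4243.
%OS = 100·exp(−πζ/√(1−ζ²)) = 22.9%.

22.9%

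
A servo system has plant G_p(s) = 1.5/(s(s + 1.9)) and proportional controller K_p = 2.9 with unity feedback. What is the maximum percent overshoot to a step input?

20%

From 1 + K_pG_p(s) = 0: s² + 1.9s + 4.35 = 0 ⇒ ω_n = 2.086, ζ = 0.4555.
%OS = 100·exp(−πζ/√(1−ζ²)) = 100·exp(−π·0.4555/√0.7925) = 20%.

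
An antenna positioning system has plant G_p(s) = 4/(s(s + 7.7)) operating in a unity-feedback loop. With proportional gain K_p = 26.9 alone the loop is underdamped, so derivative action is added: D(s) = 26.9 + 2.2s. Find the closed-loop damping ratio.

ζ = 0.795

Forward path: (26.9 + 2.2s)·4/(s(s+7.7)). The closed-loop characteristic equation is s² + (7.7 + 4·2.2)s + 4·26.9 = 0.
That is s² + 16.5s + 107.6 = 0, so ω_n = 10.37 rad/s and ζ = 16.5/(2·10.37) = 0.7953.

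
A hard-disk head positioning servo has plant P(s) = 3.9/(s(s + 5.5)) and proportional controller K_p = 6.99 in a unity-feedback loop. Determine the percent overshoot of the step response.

From 1 + K_pP(s) = 0: s² + 5.5s + 27.26 = 0 ⇒ ω_n = 5.221, ζ = 0.5267.
%OS = 100·exp(−πζ/√(1−ζ²)) = 100·exp(−π·0.5267/√0.7226) = 14.3%.

14.3%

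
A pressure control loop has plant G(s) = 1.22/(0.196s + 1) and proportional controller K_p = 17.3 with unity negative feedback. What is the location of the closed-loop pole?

Closed loop: T(s) = K_p·G/(1+K_p·G) = 21.11/(0.196s + 1 + 21.11), with pole at s = −(1 + 21.11)/0.196 = −112.8.

s = -112.8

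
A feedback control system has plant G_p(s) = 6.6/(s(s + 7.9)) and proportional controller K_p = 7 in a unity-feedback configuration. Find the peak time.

Closed-loop characteristic equation: s² + 7.9s + 46.2 = 0, so ω_n = 6.797 rad/s and ζ = 7.9/(2·6.797) = 0.5811.
Damped frequency ω_d = ω_n√(1−ζ²) = 5.532 rad/s, so peak time T_p = π/ω_d = 0.568 s.

T_p = 0.568 s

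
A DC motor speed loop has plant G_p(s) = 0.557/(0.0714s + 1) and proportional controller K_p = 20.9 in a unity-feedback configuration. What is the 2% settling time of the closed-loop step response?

Closed loop: T(s) = K_p·G_p/(1+K_p·G_p) = 11.64/(0.0714s + 1 + 11.64), with pole at s = −(1 + 11.64)/0.0714 = −177.
τ = 1/177 = 0.005648 s, so 2% settling time ≈ 4τ = 0.0226 s.

T_s ≈ 0.0226 s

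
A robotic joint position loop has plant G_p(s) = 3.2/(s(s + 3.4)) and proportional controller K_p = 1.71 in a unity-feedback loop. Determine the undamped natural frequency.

ω_n = 2.34 rad/s

1 + K_p·G_p(s) = 0 gives s² + 3.4s + 5.472 = 0.
So ω_n² = 5.472 ⇒ ω_n = 2.339 rad/s, and ζ = 3.4/(2ω_n) = 0.727.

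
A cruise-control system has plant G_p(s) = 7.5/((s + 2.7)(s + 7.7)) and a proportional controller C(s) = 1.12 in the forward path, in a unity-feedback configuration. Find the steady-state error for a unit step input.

0.712

The loop is type 0. Static position error constant K_pos = C(0)·G_p(0) = 1.12·0.3608 = 0.404.
Steady-state error to a unit step: e_ss = 1/(1+K_pos) = 1/1.404 = 0.712.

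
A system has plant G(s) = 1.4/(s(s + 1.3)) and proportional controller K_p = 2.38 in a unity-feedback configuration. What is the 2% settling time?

T_s ≈ 6.15 s

From 1 + K_pG(s) = 0: s² + 1.3s + 3.332 = 0 ⇒ ω_n = 1.825, ζ = 0.3561.
2% settling time T_s ≈ 4/(ζω_n) = 4/0.65 = 6.15 s.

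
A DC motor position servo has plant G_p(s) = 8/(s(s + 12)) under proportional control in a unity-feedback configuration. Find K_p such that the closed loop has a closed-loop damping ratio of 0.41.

Closed-loop characteristic equation: s² + 12s + K_p·8 = 0.
So ω_n = √(8K_p) and 2ζω_n = 12, giving ζ = 12/(2√(8K_p)).
Setting ζ = 0.41: √(8K_p) = 12/(2·0.41) = 14.63, so K_p = 214.2/8 = 26.8.

K_p = 26.8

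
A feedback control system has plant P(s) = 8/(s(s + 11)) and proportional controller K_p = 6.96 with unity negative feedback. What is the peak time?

T_p = 0.623 s

Closed-loop characteristic equation: s² + 11s + 55.68 = 0, so ω_n = 7.462 rad/s and ζ = 11/(2·7.462) = 0.7371.
Damped frequency ω_d = ω_n√(1−ζ²) = 5.043 rad/s, so peak time T_p = π/ω_d = 0.623 s.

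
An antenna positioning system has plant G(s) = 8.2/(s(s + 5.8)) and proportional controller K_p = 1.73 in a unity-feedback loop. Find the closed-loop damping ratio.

ζ = 0.77

With unity feedback the closed-loop characteristic equation is s² + 5.8s + 1.73·8.2 = s² + 5.8s + 14.19 = 0.
So ω_n² = 14.19 ⇒ ω_n = 3.766 rad/s, and ζ = 5.8/(2ω_n) = 0.77.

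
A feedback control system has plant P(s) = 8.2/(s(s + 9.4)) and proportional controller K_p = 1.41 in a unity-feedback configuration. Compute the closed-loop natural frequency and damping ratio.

The closed-loop denominator is s(s+9.4) + 1.41·8.2 = s² + 9.4s + 11.56.
Matching s² + 2ζω_n s + ω_n²: ω_n = √11.56 = 3.4 rad/s and 2ζω_n = 9.4, so ζ = 9.4/(2·3.4) = 1.38.

ω_n = 3.4 rad/s, ζ = 1.38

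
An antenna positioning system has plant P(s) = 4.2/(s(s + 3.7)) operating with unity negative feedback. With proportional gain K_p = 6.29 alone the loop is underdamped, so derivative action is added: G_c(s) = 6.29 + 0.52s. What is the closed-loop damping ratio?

ζ = 0.572

Forward path: (6.29 + 0.52s)·4.2/(s(s+3.7)). The closed-loop characteristic equation is s² + (3.7 + 4.2·0.52)s + 4.2·6.29 = 0.
That is s² + 5.884s + 26.42 = 0, so ω_n = 5.14 rad/s and ζ = 5.884/(2·5.14) = 0.5724.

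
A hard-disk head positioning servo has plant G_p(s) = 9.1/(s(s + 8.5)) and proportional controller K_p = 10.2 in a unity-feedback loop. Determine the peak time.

T_p = 0.363 s

Closed-loop characteristic equation: s² + 8.5s + 92.82 = 0, so ω_n = 9.634 rad/s and ζ = 8.5/(2·9.634) = 0.4411.
Damped frequency ω_d = ω_n√(1−ζ²) = 8.646 rad/s, so peak time T_p = π/ω_d = 0.363 s.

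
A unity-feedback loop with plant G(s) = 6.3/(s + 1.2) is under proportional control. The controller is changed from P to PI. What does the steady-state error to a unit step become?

The integrator makes K_pos = lim_{s→0} C(s)G(s) infinite, so e_ss = 1/(1+K_pos) = 0.

0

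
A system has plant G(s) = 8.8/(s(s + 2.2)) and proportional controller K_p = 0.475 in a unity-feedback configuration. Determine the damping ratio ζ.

With unity feedback the closed-loop characteristic equation is s² + 2.2s + 0.475·8.8 = s² + 2.2s + 4.18 = 0.
So ω_n² = 4.18 ⇒ ω_n = 2.045 rad/s, and ζ = 2.2/(2ω_n) = 0.538.

ζ = 0.538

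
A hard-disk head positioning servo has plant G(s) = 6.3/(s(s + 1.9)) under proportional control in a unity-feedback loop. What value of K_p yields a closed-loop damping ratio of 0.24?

Closed-loop characteristic equation: s² + 1.9s + K_p·6.3 = 0.
So ω_n = √(6.3K_p) and 2ζω_n = 1.9, giving ζ = 1.9/(2√(6.3K_p)).
Setting ζ = 0.24: √(6.3K_p) = 1.9/(2·0.24) = 3.958, so K_p = 15.67/6.3 = 2.49.

K_p = 2.49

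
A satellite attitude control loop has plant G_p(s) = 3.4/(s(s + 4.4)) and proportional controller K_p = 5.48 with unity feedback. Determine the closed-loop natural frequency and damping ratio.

With unity feedback the closed-loop characteristic equation is s² + 4.4s + 5.48·3.4 = s² + 4.4s + 18.63 = 0.
Matching s² + 2ζω_n s + ω_n²: ω_n = √18.63 = 4.316 rad/s and 2ζω_n = 4.4, so ζ = 4.4/(2·4.316) = 0.51.

ω_n = 4.32 rad/s, ζ = 0.51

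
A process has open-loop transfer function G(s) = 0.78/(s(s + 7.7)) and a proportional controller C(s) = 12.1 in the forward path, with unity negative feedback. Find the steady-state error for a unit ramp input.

0.816

The loop has one pole at the origin (type 1). Velocity error constant K_v = lim_{s→0} s·C(s)G(s) = 12.1·0.78/7.7 = 1.226.
Steady-state error to a unit ramp: e_ss = 1/K_v = 0.816.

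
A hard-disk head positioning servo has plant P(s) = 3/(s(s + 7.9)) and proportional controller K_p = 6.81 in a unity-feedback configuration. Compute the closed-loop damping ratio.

1 + K_p·P(s) = 0 gives s² + 7.9s + 20.43 = 0.
So ω_n² = 20.43 ⇒ ω_n = 4.52 rad/s, and ζ = 7.9/(2ω_n) = 0.874.

ζ = 0.874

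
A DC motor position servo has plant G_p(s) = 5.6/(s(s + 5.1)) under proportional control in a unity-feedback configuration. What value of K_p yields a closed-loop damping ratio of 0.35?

K_p = 9.48

Closed-loop characteristic equation: s² + 5.1s + K_p·5.6 = 0.
So ω_n = √(5.6K_p) and 2ζω_n = 5.1, giving ζ = 5.1/(2√(5.6K_p)).
Setting ζ = 0.35: √(5.6K_p) = 5.1/(2·0.35) = 7.286, so K_p = 53.08/5.6 = 9.48.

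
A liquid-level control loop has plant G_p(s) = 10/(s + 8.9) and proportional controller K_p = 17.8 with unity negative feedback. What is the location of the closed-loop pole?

Closed-loop transfer function: T(s) = K_p·G_p(s)/(1 + K_p·G_p(s)) = 178/(s + 8.9 + 178) = 178/(s + 186.9).
The closed-loop pole is at s = −186.9.

s = -186.9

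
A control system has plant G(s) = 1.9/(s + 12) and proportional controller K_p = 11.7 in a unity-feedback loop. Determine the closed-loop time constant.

Closed-loop transfer function: T(s) = K_p·G(s)/(1 + K_p·G(s)) = 22.23/(s + 12 + 22.23) = 22.23/(s + 34.23).
Time constant τ = 1/34.23 = 0.0292 s.

τ = 0.0292 s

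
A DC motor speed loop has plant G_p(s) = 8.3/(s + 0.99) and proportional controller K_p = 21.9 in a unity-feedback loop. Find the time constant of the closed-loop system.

Closed-loop transfer function: T(s) = K_p·G_p(s)/(1 + K_p·G_p(s)) = 181.8/(s + 0.99 + 181.8) = 181.8/(s + 182.8).
Time constant τ = 1/182.8 = 0.00547 s.

τ = 0.00547 s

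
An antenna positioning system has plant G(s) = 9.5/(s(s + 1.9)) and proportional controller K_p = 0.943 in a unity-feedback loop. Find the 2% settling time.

Closed-loop characteristic equation: s² + 1.9s + 8.958 = 0, so ω_n = 2.993 rad/s and ζ = 1.9/(2·2.993) = 0.3174.
2% settling time T_s ≈ 4/(ζω_n) = 4/0.95 = 4.21 s.

T_s ≈ 4.21 s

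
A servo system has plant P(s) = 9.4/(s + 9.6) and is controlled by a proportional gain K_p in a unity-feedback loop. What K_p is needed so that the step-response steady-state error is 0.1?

Steady-state error for a unit step on this type-0 loop is 1/(1 + K_p·P(0)).
P(0) = 0.9792. Require 1/(1 + K_p·0.9792) = 0.1, so 1 + 0.9792·K_p = 10.
K_p = (10 − 1)/0.9792 = 9.19.

K_p = 9.19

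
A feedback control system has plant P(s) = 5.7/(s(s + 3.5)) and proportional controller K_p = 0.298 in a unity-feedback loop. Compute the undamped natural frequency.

ω_n = 1.3 rad/s

The closed-loop denominator is s(s+3.5) + 0.298·5.7 = s² + 3.5s + 1.699.
So ω_n² = 1.699 ⇒ ω_n = 1.303 rad/s, and ζ = 3.5/(2ω_n) = 1.34.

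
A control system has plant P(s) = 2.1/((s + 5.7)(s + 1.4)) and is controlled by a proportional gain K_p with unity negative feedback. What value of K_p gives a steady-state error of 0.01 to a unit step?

Steady-state error for a unit step on this type-0 loop is 1/(1 + K_p·P(0)).
P(0) = 0.2632. Require 1/(1 + K_p·0.2632) = 0.01, so 1 + 0.2632·K_p = 100.
K_p = (100 − 1)/0.2632 = 376.

K_p = 376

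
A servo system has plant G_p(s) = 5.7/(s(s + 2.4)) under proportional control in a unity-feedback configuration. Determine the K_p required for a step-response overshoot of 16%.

K_p = 0.995

From %OS = 100·exp(−πζ/√(1−ζ²)) = 16%, ζ = −ln(0.16)/√(π²+ln²(0.16)) = 0.5039.
Characteristic equation s² + 2.4s + 5.7K_p = 0 gives ζ = 2.4/(2√(5.7K_p)).
Setting ζ = 0.5039: √(5.7K_p) = 2.4/(2·0.5039) = 2.382, so K_p = 5.672/5.7 = 0.995.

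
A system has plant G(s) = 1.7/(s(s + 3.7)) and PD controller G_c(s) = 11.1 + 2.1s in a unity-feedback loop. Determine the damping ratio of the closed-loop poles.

Forward path: (11.1 + 2.1s)·1.7/(s(s+3.7)). The closed-loop characteristic equation is s² + (3.7 + 1.7·2.1)s + 1.7·11.1 = 0.
That is s² + 7.27s + 18.87 = 0, so ω_n = 4.344 rad/s and ζ = 7.27/(2·4.344) = 0.8368.

ζ = 0.837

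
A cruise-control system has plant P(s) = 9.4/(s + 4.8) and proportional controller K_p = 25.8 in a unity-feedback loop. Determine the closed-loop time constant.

Closed-loop transfer function: T(s) = K_p·P(s)/(1 + K_p·P(s)) = 242.5/(s + 4.8 + 242.5) = 242.5/(s + 247.3).
Time constant τ = 1/247.3 = 0.00404 s.

τ = 0.00404 s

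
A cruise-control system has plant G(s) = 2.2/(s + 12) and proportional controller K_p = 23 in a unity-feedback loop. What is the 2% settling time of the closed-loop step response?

Closed-loop transfer function: T(s) = K_p·G(s)/(1 + K_p·G(s)) = 50.6/(s + 12 + 50.6) = 50.6/(s + 62.6).
Time constant τ = 1/62.6 = 0.01597 s, so the 2% settling time is about 4τ = 0.0639 s.

T_s ≈ 0.0639 s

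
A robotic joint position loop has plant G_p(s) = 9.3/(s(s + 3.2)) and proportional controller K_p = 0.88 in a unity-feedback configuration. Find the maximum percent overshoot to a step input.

12%

From 1 + K_pG_p(s) = 0: s² + 3.2s + 8.184 = 0 ⇒ ω_n = 2.861, ζ = 0.5593.
%OS = 100·exp(−πζ/√(1−ζ²)) = 100·exp(−π·0.5593/√0.6872) = 12%.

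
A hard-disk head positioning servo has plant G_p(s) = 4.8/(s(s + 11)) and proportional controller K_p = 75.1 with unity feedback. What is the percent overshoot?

38.6%

From 1 + K_pG_p(s) = 0: s² + 11s + 360.5 = 0 ⇒ ω_n = 18.99, ζ = 0.2897.
%OS = 100·exp(−πζ/√(1−ζ²)) = 100·exp(−π·0.2897/√0.9161) = 38.6%.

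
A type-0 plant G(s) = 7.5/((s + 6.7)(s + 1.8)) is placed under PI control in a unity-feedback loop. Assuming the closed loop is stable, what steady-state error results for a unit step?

The PI controller's integrator makes the forward path type 1, so e_ss to a step is zero.

0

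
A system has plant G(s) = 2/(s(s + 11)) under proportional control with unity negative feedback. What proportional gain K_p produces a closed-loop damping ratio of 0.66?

K_p = 34.7

Closed-loop characteristic equation: s² + 11s + K_p·2 = 0.
So ω_n = √(2K_p) and 2ζω_n = 11, giving ζ = 11/(2√(2K_p)).
Setting ζ = 0.66: √(2K_p) = 11/(2·0.66) = 8.333, so K_p = 69.44/2 = 34.7.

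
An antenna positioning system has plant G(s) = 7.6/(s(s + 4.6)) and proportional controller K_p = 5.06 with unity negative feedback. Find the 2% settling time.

T_s ≈ 1.74 s

Closed-loop characteristic equation: s² + 4.6s + 38.46 = 0, so ω_n = 6.201 rad/s and ζ = 4.6/(2·6.201) = 0.3709.
2% settling time T_s ≈ 4/(ζω_n) = 4/2.3 = 1.74 s.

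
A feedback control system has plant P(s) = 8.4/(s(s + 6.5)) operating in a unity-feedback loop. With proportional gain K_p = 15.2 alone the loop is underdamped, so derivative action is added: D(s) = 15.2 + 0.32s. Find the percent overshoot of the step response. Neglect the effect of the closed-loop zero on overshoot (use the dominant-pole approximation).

Forward path: (15.2 + 0.32s)·8.4/(s(s+6.5)). The closed-loop characteristic equation is s² + (6.5 + 8.4·0.32)s + 8.4·15.2 = 0.
That is s² + 9.188s + 127.7 = 0, so ω_n = 11.3 rad/s and ζ = 9.188/(2·11.3) = 0.4066.
%OS = 100·exp(−πζ/√(1−ζ²)) = 24.7%.

24.7%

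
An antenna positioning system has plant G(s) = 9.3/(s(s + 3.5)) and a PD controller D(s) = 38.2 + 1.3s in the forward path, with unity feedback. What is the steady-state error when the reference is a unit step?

The open loop D(s)G(s) has a pole at the origin (type 1), so the static position error constant is infinite and e_ss = 1/(1+∞) = 0.

0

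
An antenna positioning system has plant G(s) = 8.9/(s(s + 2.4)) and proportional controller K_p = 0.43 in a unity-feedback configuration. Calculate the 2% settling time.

T_s ≈ 3.33 s

The closed-loop denominator s² + 2.4s + 3.827 gives ω_n = √3.827 = 1.956 and ζ = 2.4/(2ω_n) = 0.6134.
2% settling time T_s ≈ 4/(ζω_n) = 4/1.2 = 3.33 s.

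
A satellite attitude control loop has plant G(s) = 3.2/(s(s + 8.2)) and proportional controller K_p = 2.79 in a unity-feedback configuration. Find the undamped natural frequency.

ω_n = 2.99 rad/s

1 + K_p·G(s) = 0 gives s² + 8.2s + 8.928 = 0.
Matching s² + 2ζω_n s + ω_n²: ω_n = √8.928 = 2.988 rad/s and 2ζω_n = 8.2, so ζ = 8.2/(2·2.988) = 1.37.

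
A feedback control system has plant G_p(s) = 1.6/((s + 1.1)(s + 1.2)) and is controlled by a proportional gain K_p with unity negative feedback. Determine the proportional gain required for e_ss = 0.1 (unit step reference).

K_p = 7.42

Steady-state error for a unit step on this type-0 loop is 1/(1 + K_p·G_p(0)).
G_p(0) = 1.212. Require 1/(1 + K_p·1.212) = 0.1, so 1 + 1.212·K_p = 10.
K_p = (10 − 1)/1.212 = 7.42.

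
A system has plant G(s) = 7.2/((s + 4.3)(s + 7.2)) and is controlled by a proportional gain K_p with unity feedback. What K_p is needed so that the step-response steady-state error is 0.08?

K_p = 49.5

Steady-state error for a unit step on this type-0 loop is 1/(1 + K_p·G(0)).
G(0) = 0.2326. Require 1/(1 + K_p·0.2326) = 0.08, so 1 + 0.2326·K_p = 12.5.
K_p = (12.5 − 1)/0.2326 = 49.5.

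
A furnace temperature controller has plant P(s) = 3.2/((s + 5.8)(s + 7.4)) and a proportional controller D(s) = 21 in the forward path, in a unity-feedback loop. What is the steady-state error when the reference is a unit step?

The loop is type 0. Static position error constant K_pos = D(0)·P(0) = 21·0.07456 = 1.566.
Steady-state error to a unit step: e_ss = 1/(1+K_pos) = 1/2.566 = 0.39.

0.39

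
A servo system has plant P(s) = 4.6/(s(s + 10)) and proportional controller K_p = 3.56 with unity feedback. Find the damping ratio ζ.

With unity feedback the closed-loop characteristic equation is s² + 10s + 3.56·4.6 = s² + 10s + 16.38 = 0.
So ω_n² = 16.38 ⇒ ω_n = 4.047 rad/s, and ζ = 10/(2ω_n) = 1.24.

ζ = 1.24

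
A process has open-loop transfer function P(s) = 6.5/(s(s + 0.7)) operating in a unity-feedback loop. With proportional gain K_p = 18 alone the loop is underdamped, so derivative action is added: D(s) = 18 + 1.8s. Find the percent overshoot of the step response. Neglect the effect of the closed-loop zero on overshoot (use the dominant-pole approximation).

Forward path: (18 + 1.8s)·6.5/(s(s+0.7)). The closed-loop characteristic equation is s² + (0.7 + 6.5·1.8)s + 6.5·18 = 0.
That is s² + 12.4s + 117 = 0, so ω_n = 10.82 rad/s and ζ = 12.4/(2·10.82) = 0.5732.
%OS = 100·exp(−πζ/√(1−ζ²)) = 11.1%.

11.1%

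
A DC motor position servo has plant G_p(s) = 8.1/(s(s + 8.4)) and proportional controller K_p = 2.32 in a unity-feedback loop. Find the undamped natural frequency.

ω_n = 4.33 rad/s

1 + K_p·G_p(s) = 0 gives s² + 8.4s + 18.79 = 0.
So ω_n² = 18.79 ⇒ ω_n = 4.335 rad/s, and ζ = 8.4/(2ω_n) = 0.969.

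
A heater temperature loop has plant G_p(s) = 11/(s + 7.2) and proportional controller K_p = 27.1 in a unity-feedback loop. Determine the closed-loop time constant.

τ = 0.00328 s

Closed-loop transfer function: T(s) = K_p·G_p(s)/(1 + K_p·G_p(s)) = 298.1/(s + 7.2 + 298.1) = 298.1/(s + 305.3).
Time constant τ = 1/305.3 = 0.00328 s.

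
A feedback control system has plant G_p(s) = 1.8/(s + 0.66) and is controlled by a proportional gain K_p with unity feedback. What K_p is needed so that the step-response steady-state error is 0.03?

For a type-0 loop with proportional control, e_ss = 1/(1 + K_p·G_p(0)).
G_p(0) = 2.727. Require 1/(1 + K_p·2.727) = 0.03, so 1 + 2.727·K_p = 33.33.
K_p = (33.33 − 1)/2.727 = 11.9.

K_p = 11.9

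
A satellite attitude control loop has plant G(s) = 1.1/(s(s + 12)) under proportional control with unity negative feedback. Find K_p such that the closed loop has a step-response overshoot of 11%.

From %OS = 100·exp(−πζ/√(1−ζ²)) = 11%, ζ = −ln(0.11)/√(π²+ln²(0.11)) = 0.5749.
Characteristic equation s² + 12s + 1.1K_p = 0 gives ζ = 12/(2√(1.1K_p)).
Setting ζ = 0.5749: √(1.1K_p) = 12/(2·0.5749) = 10.44, so K_p = 108.9/1.1 = 99.

K_p = 99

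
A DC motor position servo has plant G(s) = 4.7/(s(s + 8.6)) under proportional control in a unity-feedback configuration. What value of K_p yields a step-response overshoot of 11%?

From %OS = 100·exp(−πζ/√(1−ζ²)) = 11%, ζ = −ln(0.11)/√(π²+ln²(0.11)) = 0.5749.
Characteristic equation s² + 8.6s + 4.7K_p = 0 gives ζ = 8.6/(2√(4.7K_p)).
Setting ζ = 0.5749: √(4.7K_p) = 8.6/(2·0.5749) = 7.48, so K_p = 55.95/4.7 = 11.9.

K_p = 11.9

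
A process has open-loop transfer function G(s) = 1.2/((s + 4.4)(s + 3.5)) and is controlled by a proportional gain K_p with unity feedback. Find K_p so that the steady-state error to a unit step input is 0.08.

For a type-0 loop with proportional control, e_ss = 1/(1 + K_p·G(0)).
G(0) = 0.07792. Require 1/(1 + K_p·0.07792) = 0.08, so 1 + 0.07792·K_p = 12.5.
K_p = (12.5 − 1)/0.07792 = 148.

K_p = 148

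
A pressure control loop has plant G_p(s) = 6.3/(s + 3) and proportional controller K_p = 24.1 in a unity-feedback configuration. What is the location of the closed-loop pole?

Closed-loop transfer function: T(s) = K_p·G_p(s)/(1 + K_p·G_p(s)) = 151.8/(s + 3 + 151.8) = 151.8/(s + 154.8).
The closed-loop pole is at s = −154.8.

s = -154.8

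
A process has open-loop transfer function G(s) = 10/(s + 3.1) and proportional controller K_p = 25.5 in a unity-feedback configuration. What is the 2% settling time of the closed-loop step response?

T_s ≈ 0.0155 s

Closed-loop transfer function: T(s) = K_p·G(s)/(1 + K_p·G(s)) = 255/(s + 3.1 + 255) = 255/(s + 258.1).
Time constant τ = 1/258.1 = 0.003874 s, so the 2% settling time is about 4τ = 0.0155 s.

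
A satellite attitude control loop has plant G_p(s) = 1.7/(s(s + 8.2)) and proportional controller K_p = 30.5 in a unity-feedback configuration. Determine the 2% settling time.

The closed-loop denominator s² + 8.2s + 51.85 gives ω_n = √51.85 = 7.201 and ζ = 8.2/(2ω_n) = 0.5694.
2% settling time T_s ≈ 4/(ζω_n) = 4/4.1 = 0.976 s.

T_s ≈ 0.976 s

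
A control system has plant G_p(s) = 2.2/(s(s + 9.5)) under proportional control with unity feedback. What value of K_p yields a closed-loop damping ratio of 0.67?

Closed-loop characteristic equation: s² + 9.5s + K_p·2.2 = 0.
So ω_n = √(2.2K_p) and 2ζω_n = 9.5, giving ζ = 9.5/(2√(2.2K_p)).
Setting ζ = 0.67: √(2.2K_p) = 9.5/(2·0.67) = 7.09, so K_p = 50.26/2.2 = 22.8.

K_p = 22.8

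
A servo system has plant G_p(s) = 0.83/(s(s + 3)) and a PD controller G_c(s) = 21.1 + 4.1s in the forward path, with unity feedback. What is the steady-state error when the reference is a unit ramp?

The loop has one pole at the origin (type 1). Velocity error constant K_v = lim_{s→0} s·G_c(s)G_p(s) = 21.1·0.83/3 = 5.838.
Steady-state error to a unit ramp: e_ss = 1/K_v = 0.171.

0.171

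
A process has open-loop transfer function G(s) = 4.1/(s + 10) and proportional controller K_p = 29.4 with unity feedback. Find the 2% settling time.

T_s ≈ 0.0306 s

Closed-loop transfer function: T(s) = K_p·G(s)/(1 + K_p·G(s)) = 120.5/(s + 10 + 120.5) = 120.5/(s + 130.5).
Time constant τ = 1/130.5 = 0.00766 s, so the 2% settling time is about 4τ = 0.0306 s.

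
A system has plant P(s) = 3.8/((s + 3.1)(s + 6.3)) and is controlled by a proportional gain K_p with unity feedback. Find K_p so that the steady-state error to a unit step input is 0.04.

K_p = 123

For a type-0 loop with proportional control, e_ss = 1/(1 + K_p·P(0)).
P(0) = 0.1946. Require 1/(1 + K_p·0.1946) = 0.04, so 1 + 0.1946·K_p = 25.
K_p = (25 − 1)/0.1946 = 123.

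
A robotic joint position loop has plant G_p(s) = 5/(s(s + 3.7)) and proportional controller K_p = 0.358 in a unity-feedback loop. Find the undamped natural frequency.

1 + K_p·G_p(s) = 0 gives s² + 3.7s + 1.79 = 0.
Matching s² + 2ζω_n s + ω_n²: ω_n = √1.79 = 1.338 rad/s and 2ζω_n = 3.7, so ζ = 3.7/(2·1.338) = 1.38.

ω_n = 1.34 rad/s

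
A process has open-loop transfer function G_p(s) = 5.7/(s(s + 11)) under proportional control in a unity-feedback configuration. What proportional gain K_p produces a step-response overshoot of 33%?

From %OS = 100·exp(−πζ/√(1−ζ²)) = 33%, ζ = −ln(0.33)/√(π²+ln²(0.33)) = 0.3328.
Characteristic equation s² + 11s + 5.7K_p = 0 gives ζ = 11/(2√(5.7K_p)).
Setting ζ = 0.3328: √(5.7K_p) = 11/(2·0.3328) = 16.53, so K_p = 273.1/5.7 = 47.9.

K_p = 47.9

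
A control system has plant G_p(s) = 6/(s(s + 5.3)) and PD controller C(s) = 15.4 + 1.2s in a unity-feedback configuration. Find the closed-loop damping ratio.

Forward path: (15.4 + 1.2s)·6/(s(s+5.3)). The closed-loop characteristic equation is s² + (5.3 + 6·1.2)s + 6·15.4 = 0.
That is s² + 12.5s + 92.4 = 0, so ω_n = 9.612 rad/s and ζ = 12.5/(2·9.612) = 0.6502.

ζ = 0.65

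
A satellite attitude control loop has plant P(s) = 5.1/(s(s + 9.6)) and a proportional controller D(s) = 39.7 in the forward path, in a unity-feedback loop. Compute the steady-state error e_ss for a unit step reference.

0

The open loop D(s)P(s) has a pole at the origin (type 1), so the static position error constant is infinite and e_ss = 1/(1+∞) = 0.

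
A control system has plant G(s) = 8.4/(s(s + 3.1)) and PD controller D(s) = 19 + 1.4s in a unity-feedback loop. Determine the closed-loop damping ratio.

ζ = 0.588

Forward path: (19 + 1.4s)·8.4/(s(s+3.1)). The closed-loop characteristic equation is s² + (3.1 + 8.4·1.4)s + 8.4·19 = 0.
That is s² + 14.86s + 159.6 = 0, so ω_n = 12.63 rad/s and ζ = 14.86/(2·12.63) = 0.5881.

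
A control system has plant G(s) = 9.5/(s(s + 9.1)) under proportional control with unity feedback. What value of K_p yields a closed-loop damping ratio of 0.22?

K_p = 45

Closed-loop characteristic equation: s² + 9.1s + K_p·9.5 = 0.
So ω_n = √(9.5K_p) and 2ζω_n = 9.1, giving ζ = 9.1/(2√(9.5K_p)).
Setting ζ = 0.22: √(9.5K_p) = 9.1/(2·0.22) = 20.68, so K_p = 427.7/9.5 = 45.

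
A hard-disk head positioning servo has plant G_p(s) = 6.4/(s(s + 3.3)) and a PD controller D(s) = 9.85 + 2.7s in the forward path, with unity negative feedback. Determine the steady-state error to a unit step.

0

The open loop D(s)G_p(s) has a pole at the origin (type 1), so the static position error constant is infinite and e_ss = 1/(1+∞) = 0.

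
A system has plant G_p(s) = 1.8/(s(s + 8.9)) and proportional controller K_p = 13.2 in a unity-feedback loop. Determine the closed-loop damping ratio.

The closed-loop denominator is s(s+8.9) + 13.2·1.8 = s² + 8.9s + 23.76.
Matching s² + 2ζω_n s + ω_n²: ω_n = √23.76 = 4.874 rad/s and 2ζω_n = 8.9, so ζ = 8.9/(2·4.874) = 0.913.

ζ = 0.913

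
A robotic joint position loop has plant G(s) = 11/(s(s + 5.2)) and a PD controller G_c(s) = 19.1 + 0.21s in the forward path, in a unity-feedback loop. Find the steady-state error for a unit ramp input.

0.0248

The loop has one pole at the origin (type 1). Velocity error constant K_v = lim_{s→0} s·G_c(s)G(s) = 19.1·11/5.2 = 40.4.
Steady-state error to a unit ramp: e_ss = 1/K_v = 0.0248.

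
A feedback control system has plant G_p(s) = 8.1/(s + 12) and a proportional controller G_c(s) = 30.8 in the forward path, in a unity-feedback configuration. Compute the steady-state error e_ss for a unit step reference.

0.0459

The loop is type 0. Static position error constant K_pos = G_c(0)·G_p(0) = 30.8·0.675 = 20.79.
Steady-state error to a unit step: e_ss = 1/(1+K_pos) = 1/21.79 = 0.0459.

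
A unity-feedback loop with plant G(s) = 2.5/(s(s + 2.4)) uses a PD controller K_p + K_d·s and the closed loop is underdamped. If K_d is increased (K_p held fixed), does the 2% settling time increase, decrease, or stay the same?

Characteristic equation s² + (2.4 + 2.5K_d)s + 2.5K_p = 0: raising K_d increases ζω_n = (2.4+2.5K_d)/2 while the loop stays underdamped, so T_s ≈ 4/(ζω_n) decreases.

decrease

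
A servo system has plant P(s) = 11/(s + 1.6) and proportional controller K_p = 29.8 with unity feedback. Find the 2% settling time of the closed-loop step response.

Closed-loop transfer function: T(s) = K_p·P(s)/(1 + K_p·P(s)) = 327.8/(s + 1.6 + 327.8) = 327.8/(s + 329.4).
Time constant τ = 1/329.4 = 0.003036 s, so the 2% settling time is about 4τ = 0.0121 s.

T_s ≈ 0.0121 s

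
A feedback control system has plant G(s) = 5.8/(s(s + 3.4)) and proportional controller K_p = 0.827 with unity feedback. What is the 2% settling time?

T_s ≈ 2.35 s

The closed-loop denominator s² + 3.4s + 4.797 gives ω_n = √4.797 = 2.19 and ζ = 3.4/(2ω_n) = 0.7762.
2% settling time T_s ≈ 4/(ζω_n) = 4/1.7 = 2.35 s.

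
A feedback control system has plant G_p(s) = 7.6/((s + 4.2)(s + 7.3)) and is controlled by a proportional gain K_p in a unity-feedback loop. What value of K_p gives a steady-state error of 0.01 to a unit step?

The loop is type 0, so e_ss(step) = 1/(1 + K_pos) with K_pos = K_p·G_p(0).
G_p(0) = 0.2479. Require 1/(1 + K_p·0.2479) = 0.01, so 1 + 0.2479·K_p = 100.
K_p = (100 − 1)/0.2479 = 399.

K_p = 399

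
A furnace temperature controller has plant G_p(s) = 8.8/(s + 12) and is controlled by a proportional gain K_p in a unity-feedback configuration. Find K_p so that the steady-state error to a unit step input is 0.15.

K_p = 7.73

Steady-state error for a unit step on this type-0 loop is 1/(1 + K_p·G_p(0)).
G_p(0) = 0.7333. Require 1/(1 + K_p·0.7333) = 0.15, so 1 + 0.7333·K_p = 6.667.
K_p = (6.667 − 1)/0.7333 = 7.73.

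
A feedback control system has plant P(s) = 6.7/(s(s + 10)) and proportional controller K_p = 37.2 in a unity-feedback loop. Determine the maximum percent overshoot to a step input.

35%

The closed-loop denominator s² + 10s + 249.2 gives ω_n = √249.2 = 15.79 and ζ = 10/(2ω_n) = 0.3167.
%OS = 100·exp(−πζ/√(1−ζ²)) = 100·exp(−π·0.3167/√0.8997) = 35%.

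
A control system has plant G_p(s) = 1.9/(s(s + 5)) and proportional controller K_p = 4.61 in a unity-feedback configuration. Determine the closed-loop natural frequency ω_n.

ω_n = 2.96 rad/s

With unity feedback the closed-loop characteristic equation is s² + 5s + 4.61·1.9 = s² + 5s + 8.759 = 0.
So ω_n² = 8.759 ⇒ ω_n = 2.96 rad/s, and ζ = 5/(2ω_n) = 0.845.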